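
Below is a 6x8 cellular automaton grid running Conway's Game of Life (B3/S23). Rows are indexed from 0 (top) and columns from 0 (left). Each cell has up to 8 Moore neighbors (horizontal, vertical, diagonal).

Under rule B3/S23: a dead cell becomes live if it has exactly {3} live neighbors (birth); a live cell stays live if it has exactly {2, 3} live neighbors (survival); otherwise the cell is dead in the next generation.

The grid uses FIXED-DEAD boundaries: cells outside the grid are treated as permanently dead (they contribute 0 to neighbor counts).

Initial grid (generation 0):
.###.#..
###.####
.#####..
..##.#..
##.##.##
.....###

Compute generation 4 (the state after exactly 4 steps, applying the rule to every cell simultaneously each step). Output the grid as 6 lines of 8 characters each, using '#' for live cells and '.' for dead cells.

Simulating step by step:
Generation 0 (given above): 28 live cells
Generation 1: 12 live cells
#..#.#..
#.......
#.......
#.......
.#.#...#
....##.#
Generation 2: 10 live cells
........
##......
##......
##......
....#.#.
....#.#.
Generation 3: 5 live cells
........
##......
..#.....
##......
........
........
Generation 4: 3 live cells
(generation 4 grid is the final answer)

Answer: ........
.#......
..#.....
.#......
........
........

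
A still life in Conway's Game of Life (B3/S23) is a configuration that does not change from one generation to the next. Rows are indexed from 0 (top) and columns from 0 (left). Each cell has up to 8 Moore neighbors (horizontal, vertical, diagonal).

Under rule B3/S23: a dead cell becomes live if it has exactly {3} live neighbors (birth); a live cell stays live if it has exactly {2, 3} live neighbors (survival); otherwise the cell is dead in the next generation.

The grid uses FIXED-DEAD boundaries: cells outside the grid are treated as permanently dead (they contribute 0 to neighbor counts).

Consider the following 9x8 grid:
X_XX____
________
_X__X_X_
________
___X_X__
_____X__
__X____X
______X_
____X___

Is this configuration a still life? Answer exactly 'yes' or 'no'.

Answer: no

Derivation:
Compute generation 1 and compare to generation 0 (given above):
Generation 1:
________
_XXX____
________
____XX__
____X___
____X_X_
______X_
________
________
Cell (0,0) differs: gen0=1 vs gen1=0 -> NOT a still life.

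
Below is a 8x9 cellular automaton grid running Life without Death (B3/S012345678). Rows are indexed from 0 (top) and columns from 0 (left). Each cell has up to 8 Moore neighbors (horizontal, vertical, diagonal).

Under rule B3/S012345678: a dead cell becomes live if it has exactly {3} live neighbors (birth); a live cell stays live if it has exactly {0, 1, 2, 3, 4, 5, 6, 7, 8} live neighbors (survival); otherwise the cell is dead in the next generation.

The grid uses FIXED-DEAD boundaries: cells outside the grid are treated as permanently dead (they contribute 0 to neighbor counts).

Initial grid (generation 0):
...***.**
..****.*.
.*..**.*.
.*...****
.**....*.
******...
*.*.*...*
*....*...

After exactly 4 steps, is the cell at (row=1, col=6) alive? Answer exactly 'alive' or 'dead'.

Simulating step by step:
Generation 0 (given above): 34 live cells
Generation 1: 39 live cells
..****.**
..****.*.
.*..**.*.
**..*****
.**....**
******...
*.*.*...*
**...*...
Generation 2: 44 live cells
..****.**
.*****.*.
**..**.*.
**.******
.**....**
******.**
*.*.*...*
**...*...
Generation 3: 49 live cells
.*****.**
******.*.
**..**.*.
**.******
.**....**
*********
*.*.*.***
**...*...
Generation 4: 52 live cells
******.**
******.*.
**..**.*.
**.******
.**....**
*********
*.*.*.***
**...***.

Cell (1,6) at generation 4: 0 -> dead

Answer: dead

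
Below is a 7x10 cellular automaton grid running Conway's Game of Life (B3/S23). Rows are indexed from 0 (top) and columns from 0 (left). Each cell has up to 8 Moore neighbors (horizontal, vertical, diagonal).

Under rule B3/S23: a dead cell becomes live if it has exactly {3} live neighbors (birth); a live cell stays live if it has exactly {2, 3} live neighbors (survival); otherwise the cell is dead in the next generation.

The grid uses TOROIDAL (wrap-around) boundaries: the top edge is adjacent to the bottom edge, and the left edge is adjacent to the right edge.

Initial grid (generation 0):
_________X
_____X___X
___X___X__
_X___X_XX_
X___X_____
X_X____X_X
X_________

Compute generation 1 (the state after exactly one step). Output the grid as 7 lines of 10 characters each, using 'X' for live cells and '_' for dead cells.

Simulating step by step:
Generation 0 (given above): 16 live cells
Generation 1: 17 live cells
(generation 1 grid is the final answer)

Answer: X________X
________X_
____X__X__
____X_XXX_
X_____XX__
X________X
XX______X_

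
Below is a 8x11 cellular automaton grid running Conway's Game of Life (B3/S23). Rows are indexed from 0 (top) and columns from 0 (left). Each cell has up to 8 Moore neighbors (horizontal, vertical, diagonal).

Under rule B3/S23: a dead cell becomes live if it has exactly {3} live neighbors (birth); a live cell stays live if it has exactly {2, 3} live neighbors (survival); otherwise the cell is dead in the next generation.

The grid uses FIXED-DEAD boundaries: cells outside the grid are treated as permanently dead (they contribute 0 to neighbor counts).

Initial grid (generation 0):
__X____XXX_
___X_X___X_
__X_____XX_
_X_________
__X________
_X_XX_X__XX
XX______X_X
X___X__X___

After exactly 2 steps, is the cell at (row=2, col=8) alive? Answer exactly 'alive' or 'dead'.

Simulating step by step:
Generation 0 (given above): 25 live cells
Generation 1: 30 live cells
________XX_
__XX___X__X
__X_____XX_
_XX________
_XXX_______
XX_X_____XX
XXXXXX_XX_X
XX_________
Generation 2: 19 live cells
________XX_
__XX___X__X
________XX_
___________
___X_______
________XXX
___XX___X_X
X__XX______

Cell (2,8) at generation 2: 1 -> alive

Answer: alive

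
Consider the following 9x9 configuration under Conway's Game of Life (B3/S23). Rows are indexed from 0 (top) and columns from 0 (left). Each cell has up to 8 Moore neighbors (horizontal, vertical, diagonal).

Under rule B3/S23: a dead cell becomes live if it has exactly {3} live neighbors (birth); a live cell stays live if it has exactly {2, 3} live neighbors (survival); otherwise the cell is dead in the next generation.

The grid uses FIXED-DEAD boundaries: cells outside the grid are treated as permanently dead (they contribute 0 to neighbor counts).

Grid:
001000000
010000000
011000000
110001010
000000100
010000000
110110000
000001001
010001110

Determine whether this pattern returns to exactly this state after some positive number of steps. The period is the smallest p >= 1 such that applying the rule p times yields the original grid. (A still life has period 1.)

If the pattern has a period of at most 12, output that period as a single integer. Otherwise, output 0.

Answer: 0

Derivation:
Simulating and comparing each generation to the original:
Gen 0 (original, given above): 20 live cells
Gen 1: 24 live cells, differs from original
Gen 2: 14 live cells, differs from original
Gen 3: 10 live cells, differs from original
Gen 4: 6 live cells, differs from original
Gen 5: 4 live cells, differs from original
Gen 6: 0 live cells, differs from original
Gen 7: 0 live cells, differs from original
Gen 8: 0 live cells, differs from original
Gen 9: 0 live cells, differs from original
Gen 10: 0 live cells, differs from original
Gen 11: 0 live cells, differs from original
Gen 12: 0 live cells, differs from original
No period found within 12 steps.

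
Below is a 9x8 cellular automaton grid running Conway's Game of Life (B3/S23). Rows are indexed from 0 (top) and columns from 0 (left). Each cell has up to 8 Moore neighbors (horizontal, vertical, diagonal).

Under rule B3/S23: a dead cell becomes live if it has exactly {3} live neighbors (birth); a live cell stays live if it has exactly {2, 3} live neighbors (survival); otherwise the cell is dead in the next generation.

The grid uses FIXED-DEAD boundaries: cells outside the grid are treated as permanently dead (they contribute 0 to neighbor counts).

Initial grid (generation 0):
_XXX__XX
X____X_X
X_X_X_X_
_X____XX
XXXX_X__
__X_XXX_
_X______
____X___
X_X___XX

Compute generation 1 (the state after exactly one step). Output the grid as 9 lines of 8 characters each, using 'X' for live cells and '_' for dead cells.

Answer: _XX___XX
X___XX_X
X_______
____X_XX
X__X___X
X___XXX_
___XX___
_X______
________

Derivation:
Simulating step by step:
Generation 0 (given above): 30 live cells
Generation 1: 22 live cells
(generation 1 grid is the final answer)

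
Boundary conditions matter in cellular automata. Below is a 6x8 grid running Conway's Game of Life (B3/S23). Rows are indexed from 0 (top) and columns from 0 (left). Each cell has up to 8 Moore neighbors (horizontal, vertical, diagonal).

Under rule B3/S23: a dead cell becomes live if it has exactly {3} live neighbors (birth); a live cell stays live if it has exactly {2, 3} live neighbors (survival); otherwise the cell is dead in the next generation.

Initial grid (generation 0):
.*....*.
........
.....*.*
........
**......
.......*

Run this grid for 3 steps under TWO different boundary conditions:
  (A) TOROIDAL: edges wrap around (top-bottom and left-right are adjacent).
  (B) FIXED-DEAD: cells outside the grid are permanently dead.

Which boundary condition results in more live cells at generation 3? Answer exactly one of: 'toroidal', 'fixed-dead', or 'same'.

Answer: toroidal

Derivation:
Under TOROIDAL boundary, generation 3:
........
........
........
*.......
**.....*
**.....*
Population = 7

Under FIXED-DEAD boundary, generation 3:
........
........
........
........
........
........
Population = 0

Comparison: toroidal=7, fixed-dead=0 -> toroidal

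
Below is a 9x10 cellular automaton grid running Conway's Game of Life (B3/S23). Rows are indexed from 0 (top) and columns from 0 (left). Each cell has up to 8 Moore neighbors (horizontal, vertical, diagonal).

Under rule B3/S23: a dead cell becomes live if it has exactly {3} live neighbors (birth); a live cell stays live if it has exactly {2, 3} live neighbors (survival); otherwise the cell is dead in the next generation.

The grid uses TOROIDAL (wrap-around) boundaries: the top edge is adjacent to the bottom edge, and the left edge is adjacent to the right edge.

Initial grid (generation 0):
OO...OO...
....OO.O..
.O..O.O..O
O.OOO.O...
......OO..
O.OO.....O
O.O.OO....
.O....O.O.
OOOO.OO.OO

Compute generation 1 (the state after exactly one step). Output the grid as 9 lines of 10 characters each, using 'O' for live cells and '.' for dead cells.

Simulating step by step:
Generation 0 (given above): 37 live cells
Generation 1: 37 live cells
(generation 1 grid is the final answer)

Answer: ...O....O.
.O..O..O..
OOO...OO..
OOOOO.O...
O...OOOO.O
O.OOOOO..O
O.O.OO....
......O.O.
....O...O.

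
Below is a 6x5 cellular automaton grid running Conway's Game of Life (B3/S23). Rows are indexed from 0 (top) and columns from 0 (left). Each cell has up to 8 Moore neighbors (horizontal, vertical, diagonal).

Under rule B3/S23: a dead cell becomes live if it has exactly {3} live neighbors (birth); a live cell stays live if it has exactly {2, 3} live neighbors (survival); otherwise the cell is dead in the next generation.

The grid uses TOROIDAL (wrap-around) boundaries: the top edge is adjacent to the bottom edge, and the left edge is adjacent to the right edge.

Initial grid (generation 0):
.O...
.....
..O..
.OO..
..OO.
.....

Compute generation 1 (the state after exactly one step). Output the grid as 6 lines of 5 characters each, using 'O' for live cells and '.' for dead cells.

Simulating step by step:
Generation 0 (given above): 6 live cells
Generation 1: 7 live cells
(generation 1 grid is the final answer)

Answer: .....
.....
.OO..
.O...
.OOO.
..O..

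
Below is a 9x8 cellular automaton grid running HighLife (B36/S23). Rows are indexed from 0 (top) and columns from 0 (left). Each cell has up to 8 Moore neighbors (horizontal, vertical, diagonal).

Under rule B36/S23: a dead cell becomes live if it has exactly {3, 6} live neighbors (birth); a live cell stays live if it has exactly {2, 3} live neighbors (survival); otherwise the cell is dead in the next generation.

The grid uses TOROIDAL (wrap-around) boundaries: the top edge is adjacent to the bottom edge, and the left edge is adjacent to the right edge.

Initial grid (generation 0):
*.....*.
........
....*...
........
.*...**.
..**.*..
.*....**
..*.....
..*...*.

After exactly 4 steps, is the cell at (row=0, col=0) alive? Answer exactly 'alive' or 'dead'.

Answer: alive

Derivation:
Simulating step by step:
Generation 0 (given above): 15 live cells
Generation 1: 21 live cells
.......*
........
........
.....*..
..*.***.
***.**.*
.*.*..*.
.**...**
.*.....*
Generation 2: 19 live cells
*.......
........
........
....***.
*.*....*
*......*
*.***...
.*....**
.**....*
Generation 3: 19 live cells
**......
........
.....*..
.....***
**...*..
..*.....
..**..*.
......**
.**...**
Generation 4: 26 live cells
***....*
........
.....*..
*...**.*
**...*.*
..**....
..**..**
**.*.*..
.**...*.

Cell (0,0) at generation 4: 1 -> alive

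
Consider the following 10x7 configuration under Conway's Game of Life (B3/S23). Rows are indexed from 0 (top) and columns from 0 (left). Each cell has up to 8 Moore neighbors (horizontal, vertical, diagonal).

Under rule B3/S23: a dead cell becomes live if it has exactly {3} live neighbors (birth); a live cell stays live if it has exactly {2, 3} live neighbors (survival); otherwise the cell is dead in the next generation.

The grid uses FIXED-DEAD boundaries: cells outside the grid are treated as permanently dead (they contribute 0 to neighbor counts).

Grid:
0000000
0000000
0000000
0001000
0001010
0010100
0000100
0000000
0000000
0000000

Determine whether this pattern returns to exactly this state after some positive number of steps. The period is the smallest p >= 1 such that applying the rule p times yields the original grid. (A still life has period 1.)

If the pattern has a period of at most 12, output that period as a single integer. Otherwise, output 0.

Answer: 2

Derivation:
Simulating and comparing each generation to the original:
Gen 0 (original, given above): 6 live cells
Gen 1: 6 live cells, differs from original
Gen 2: 6 live cells, MATCHES original -> period = 2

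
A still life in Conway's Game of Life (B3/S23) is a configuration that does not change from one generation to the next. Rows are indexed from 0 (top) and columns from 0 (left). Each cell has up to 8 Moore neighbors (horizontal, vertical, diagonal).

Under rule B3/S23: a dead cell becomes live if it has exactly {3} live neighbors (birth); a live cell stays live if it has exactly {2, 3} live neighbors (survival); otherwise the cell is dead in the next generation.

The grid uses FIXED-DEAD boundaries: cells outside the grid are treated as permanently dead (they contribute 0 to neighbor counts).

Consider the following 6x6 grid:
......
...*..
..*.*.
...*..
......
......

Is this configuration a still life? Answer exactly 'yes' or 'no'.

Answer: yes

Derivation:
Compute generation 1 and compare to generation 0 (given above):
Generation 1:
......
...*..
..*.*.
...*..
......
......
The grids are IDENTICAL -> still life.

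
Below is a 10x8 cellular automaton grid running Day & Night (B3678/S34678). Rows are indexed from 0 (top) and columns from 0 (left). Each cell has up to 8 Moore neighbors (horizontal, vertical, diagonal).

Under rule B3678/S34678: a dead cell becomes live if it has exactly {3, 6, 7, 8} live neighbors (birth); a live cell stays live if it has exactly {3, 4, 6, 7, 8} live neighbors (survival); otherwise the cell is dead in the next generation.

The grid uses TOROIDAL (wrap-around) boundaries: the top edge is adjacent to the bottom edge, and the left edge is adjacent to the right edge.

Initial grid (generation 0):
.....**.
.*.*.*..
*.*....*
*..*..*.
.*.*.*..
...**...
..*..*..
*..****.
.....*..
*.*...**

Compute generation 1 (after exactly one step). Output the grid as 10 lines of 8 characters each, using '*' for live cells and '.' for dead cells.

Simulating step by step:
Generation 0 (given above): 28 live cells
Generation 1: 34 live cells
(generation 1 grid is the final answer)

Answer: ***.***.
*.*.*..*
*.***.**
*...*...
...*....
...***..
....***.
....***.
**.*.*..
......**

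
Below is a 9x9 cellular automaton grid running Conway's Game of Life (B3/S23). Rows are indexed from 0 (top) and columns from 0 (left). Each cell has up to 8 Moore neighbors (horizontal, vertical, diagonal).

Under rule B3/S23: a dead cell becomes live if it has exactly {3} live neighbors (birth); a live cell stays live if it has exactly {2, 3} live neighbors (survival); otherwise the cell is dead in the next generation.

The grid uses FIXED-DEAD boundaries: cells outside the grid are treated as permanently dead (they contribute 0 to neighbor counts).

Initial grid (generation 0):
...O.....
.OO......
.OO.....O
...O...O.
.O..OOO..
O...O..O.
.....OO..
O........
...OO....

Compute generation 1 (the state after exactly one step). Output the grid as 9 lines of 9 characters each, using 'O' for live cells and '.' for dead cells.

Simulating step by step:
Generation 0 (given above): 20 live cells
Generation 1: 22 live cells
(generation 1 grid is the final answer)

Answer: ..O......
.O.O.....
.O.O.....
.O.OOOOO.
...OOOOO.
....O..O.
.....OO..
....OO...
.........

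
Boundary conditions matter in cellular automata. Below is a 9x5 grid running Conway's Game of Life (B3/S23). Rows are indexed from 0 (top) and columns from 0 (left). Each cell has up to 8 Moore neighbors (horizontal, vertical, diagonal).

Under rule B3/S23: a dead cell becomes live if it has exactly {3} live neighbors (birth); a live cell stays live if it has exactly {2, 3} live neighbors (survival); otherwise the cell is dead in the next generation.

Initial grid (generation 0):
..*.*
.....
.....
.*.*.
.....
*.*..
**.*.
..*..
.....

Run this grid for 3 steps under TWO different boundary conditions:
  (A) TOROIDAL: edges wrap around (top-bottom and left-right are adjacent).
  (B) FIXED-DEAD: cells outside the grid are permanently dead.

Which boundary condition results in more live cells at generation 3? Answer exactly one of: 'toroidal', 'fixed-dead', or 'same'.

Answer: toroidal

Derivation:
Under TOROIDAL boundary, generation 3:
.....
.....
.....
.**..
.***.
..**.
..*..
.**..
..*..
Population = 11

Under FIXED-DEAD boundary, generation 3:
.....
.....
.....
.....
.***.
*..*.
*..*.
.**..
.....
Population = 9

Comparison: toroidal=11, fixed-dead=9 -> toroidal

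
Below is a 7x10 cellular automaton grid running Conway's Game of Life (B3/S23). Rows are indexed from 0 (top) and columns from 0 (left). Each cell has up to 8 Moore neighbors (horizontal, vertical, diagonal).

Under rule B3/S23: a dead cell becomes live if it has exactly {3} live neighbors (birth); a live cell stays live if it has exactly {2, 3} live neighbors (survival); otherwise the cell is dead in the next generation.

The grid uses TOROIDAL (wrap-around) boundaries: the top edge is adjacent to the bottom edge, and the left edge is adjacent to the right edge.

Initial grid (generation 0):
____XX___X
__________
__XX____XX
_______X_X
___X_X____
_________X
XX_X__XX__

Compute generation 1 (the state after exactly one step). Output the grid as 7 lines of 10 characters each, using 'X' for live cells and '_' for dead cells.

Answer: X___XXX___
___XX___XX
________XX
__XXX____X
________X_
X_X_X_X___
X___XXX_XX

Derivation:
Simulating step by step:
Generation 0 (given above): 17 live cells
Generation 1: 25 live cells
(generation 1 grid is the final answer)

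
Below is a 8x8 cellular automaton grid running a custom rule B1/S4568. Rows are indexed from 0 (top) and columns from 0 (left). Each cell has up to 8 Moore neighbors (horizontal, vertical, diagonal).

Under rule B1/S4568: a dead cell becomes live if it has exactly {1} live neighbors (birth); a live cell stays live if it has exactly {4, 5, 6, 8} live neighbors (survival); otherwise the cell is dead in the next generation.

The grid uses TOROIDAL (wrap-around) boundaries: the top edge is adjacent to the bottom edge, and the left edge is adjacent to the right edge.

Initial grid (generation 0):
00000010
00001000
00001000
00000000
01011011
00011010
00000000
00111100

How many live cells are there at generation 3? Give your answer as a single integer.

Answer: 19

Derivation:
Simulating step by step:
Generation 0 (given above): 15 live cells
Generation 1: 10 live cells
01000001
00000011
00000000
01000000
00000000
01000000
01000001
01000001
Generation 2: 11 live cells
00000100
01100100
01100100
10100000
00000000
00000011
00000000
00000000
Generation 3: 19 live cells
10010000
00000000
01100001
00001111
00110100
10000100
10000100
00001110
Population at generation 3: 19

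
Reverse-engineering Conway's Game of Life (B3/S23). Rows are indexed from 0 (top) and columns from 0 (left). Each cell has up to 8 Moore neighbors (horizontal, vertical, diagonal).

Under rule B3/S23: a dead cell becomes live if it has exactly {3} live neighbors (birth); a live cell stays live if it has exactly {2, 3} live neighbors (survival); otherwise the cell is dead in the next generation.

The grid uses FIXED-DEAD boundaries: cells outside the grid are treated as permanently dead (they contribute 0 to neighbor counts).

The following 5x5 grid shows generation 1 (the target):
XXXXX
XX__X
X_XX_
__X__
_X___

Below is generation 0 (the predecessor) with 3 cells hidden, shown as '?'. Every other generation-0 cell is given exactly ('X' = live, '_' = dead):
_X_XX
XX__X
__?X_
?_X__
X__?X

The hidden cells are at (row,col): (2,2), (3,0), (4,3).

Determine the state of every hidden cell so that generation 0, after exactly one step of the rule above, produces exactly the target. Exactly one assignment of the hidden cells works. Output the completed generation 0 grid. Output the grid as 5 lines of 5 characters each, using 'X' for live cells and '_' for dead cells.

Answer: _X_XX
XX__X
__XX_
X_X__
X___X

Derivation:
Hidden generation-0 cells (in order): (2,2), (3,0), (4,3).
A hidden cell only influences target cells in its own 3x3 neighborhood. Try each of the 2^3 = 8 assignments, step the completed generation 0 forward once under B3/S23, and compare with the target:
  (2,2)=_ (3,0)=_ (4,3)=_ -> step gives (2,0)='_' but target has 'X' -> reject
  (2,2)=_ (3,0)=_ (4,3)=X -> step gives (2,0)='_' but target has 'X' -> reject
  (2,2)=_ (3,0)=X (4,3)=_ -> step gives (3,1)='X' but target has '_' -> reject
  (2,2)=_ (3,0)=X (4,3)=X -> step gives (3,1)='X' but target has '_' -> reject
  (2,2)=X (3,0)=_ (4,3)=_ -> step gives (2,0)='_' but target has 'X' -> reject
  (2,2)=X (3,0)=_ (4,3)=X -> step gives (2,0)='_' but target has 'X' -> reject
  (2,2)=X (3,0)=X (4,3)=_ -> step reproduces the target at every cell -> ACCEPT
  (2,2)=X (3,0)=X (4,3)=X -> step gives (3,4)='X' but target has '_' -> reject
Unique solution: (2,2)=live, (3,0)=live, (4,3)=dead.
Check: live-neighbor counts of every cell in the completed generation 0:
32322
23553
35332
14242
13120
Applying B3/S23 to generation 0 with these counts gives:
XXXXX
XX__X
X_XX_
__X__
_X___
which matches the target exactly.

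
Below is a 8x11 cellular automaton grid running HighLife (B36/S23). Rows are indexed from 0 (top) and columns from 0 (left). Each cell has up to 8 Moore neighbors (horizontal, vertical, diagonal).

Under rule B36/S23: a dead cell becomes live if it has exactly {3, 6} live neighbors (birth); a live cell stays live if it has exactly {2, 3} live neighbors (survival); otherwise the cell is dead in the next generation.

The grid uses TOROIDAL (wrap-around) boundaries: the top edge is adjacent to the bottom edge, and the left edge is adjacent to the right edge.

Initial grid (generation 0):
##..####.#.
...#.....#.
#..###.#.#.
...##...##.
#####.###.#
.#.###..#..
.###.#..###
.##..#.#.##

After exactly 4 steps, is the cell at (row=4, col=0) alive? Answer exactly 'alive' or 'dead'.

Answer: alive

Derivation:
Simulating step by step:
Generation 0 (given above): 46 live cells
Generation 1: 31 live cells
##.###.#.#.
#####..#.#.
..#..#...#.
...........
##....#...#
#........#.
....##.#..#
#.....###..
Generation 2: 28 live cells
.....#..##.
#........#.
..#.#...#.#
##........#
##........#
.#...##..#.
#....#.#.##
##.#.....#.
Generation 3: 23 live cells
##......##.
...........
...........
..#........
..#......#.
##...##.###
..#.##...#.
##..#.#...#
Generation 4: 25 live cells
.#.......#.
...........
...........
...........
#.#.....##.
#######.#..
#.###..##.#
..###...#..

Cell (4,0) at generation 4: 1 -> alive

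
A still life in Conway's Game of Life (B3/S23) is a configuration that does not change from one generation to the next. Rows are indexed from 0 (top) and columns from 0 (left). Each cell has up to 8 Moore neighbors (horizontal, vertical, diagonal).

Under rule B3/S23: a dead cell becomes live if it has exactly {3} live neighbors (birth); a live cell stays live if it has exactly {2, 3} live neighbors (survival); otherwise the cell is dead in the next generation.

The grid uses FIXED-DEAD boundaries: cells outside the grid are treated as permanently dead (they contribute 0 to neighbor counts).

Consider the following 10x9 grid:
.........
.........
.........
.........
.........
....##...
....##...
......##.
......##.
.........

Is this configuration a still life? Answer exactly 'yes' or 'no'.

Compute generation 1 and compare to generation 0 (given above):
Generation 1:
.........
.........
.........
.........
.........
....##...
....#....
.......#.
......##.
.........
Cell (6,5) differs: gen0=1 vs gen1=0 -> NOT a still life.

Answer: no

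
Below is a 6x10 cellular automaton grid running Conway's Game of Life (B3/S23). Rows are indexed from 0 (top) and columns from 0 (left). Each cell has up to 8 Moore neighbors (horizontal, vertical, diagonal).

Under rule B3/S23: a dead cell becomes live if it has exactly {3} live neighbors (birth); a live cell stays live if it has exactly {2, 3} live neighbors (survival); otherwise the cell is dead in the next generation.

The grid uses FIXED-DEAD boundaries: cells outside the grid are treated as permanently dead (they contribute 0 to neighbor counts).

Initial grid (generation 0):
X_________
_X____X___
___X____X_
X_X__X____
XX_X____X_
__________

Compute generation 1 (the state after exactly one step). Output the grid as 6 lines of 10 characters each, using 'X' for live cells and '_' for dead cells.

Simulating step by step:
Generation 0 (given above): 12 live cells
Generation 1: 9 live cells
(generation 1 grid is the final answer)

Answer: __________
__________
_XX_______
X_XXX_____
XXX_______
__________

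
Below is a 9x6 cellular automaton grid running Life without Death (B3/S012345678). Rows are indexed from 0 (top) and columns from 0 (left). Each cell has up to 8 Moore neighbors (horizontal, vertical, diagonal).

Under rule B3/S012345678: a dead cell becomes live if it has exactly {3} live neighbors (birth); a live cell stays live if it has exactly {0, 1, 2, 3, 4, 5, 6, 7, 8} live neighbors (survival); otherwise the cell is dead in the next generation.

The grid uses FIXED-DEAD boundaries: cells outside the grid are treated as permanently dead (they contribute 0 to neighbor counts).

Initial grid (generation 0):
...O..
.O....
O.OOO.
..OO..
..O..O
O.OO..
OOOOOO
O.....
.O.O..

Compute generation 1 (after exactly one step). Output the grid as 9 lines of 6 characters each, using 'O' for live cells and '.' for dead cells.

Simulating step by step:
Generation 0 (given above): 22 live cells
Generation 1: 25 live cells
(generation 1 grid is the final answer)

Answer: ...O..
.O..O.
O.OOO.
..OO..
..O.OO
O.OO.O
OOOOOO
O.....
.O.O..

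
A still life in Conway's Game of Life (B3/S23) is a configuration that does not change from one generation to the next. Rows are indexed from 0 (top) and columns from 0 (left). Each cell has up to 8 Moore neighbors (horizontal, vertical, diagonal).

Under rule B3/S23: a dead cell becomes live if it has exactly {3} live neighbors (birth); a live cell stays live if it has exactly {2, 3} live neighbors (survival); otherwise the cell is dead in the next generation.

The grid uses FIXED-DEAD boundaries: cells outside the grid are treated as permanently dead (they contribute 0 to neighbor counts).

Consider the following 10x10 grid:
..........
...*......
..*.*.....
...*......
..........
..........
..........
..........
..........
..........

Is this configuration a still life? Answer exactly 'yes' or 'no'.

Compute generation 1 and compare to generation 0 (given above):
Generation 1:
..........
...*......
..*.*.....
...*......
..........
..........
..........
..........
..........
..........
The grids are IDENTICAL -> still life.

Answer: yes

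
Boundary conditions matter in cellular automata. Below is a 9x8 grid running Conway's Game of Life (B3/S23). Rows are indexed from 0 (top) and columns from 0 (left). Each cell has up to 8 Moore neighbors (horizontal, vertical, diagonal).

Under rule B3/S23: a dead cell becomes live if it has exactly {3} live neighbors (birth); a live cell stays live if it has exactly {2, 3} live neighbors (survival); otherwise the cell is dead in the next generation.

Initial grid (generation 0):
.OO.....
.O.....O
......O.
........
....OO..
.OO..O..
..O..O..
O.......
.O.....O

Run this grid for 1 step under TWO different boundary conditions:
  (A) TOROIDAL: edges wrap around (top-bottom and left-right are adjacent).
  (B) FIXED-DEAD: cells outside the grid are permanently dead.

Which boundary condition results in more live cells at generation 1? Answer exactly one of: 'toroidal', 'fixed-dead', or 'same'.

Under TOROIDAL boundary, generation 1:
.OO.....
OOO.....
........
.....O..
....OO..
.OOO.OO.
..O.....
OO......
.OO.....
Population = 18

Under FIXED-DEAD boundary, generation 1:
.OO.....
.OO.....
........
.....O..
....OO..
.OOO.OO.
..O.....
.O......
........
Population = 14

Comparison: toroidal=18, fixed-dead=14 -> toroidal

Answer: toroidal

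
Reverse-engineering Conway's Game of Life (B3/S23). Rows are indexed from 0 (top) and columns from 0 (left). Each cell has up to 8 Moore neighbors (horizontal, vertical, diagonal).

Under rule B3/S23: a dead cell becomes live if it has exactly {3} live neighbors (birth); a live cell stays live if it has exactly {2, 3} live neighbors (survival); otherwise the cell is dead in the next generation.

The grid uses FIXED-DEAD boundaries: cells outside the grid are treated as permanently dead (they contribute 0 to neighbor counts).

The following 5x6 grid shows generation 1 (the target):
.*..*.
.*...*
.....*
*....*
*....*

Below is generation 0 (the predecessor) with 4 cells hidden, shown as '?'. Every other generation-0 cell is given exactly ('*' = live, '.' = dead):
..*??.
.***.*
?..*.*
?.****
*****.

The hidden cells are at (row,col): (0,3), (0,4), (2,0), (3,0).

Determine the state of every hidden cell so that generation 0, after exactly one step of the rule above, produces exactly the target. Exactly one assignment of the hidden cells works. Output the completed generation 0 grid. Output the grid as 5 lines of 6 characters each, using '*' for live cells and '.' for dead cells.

Answer: ..***.
.***.*
...*.*
*.****
*****.

Derivation:
Hidden generation-0 cells (in order): (0,3), (0,4), (2,0), (3,0).
A hidden cell only influences target cells in its own 3x3 neighborhood. Try each of the 2^4 = 16 assignments, step the completed generation 0 forward once under B3/S23, and compare with the target:
  (0,3)=. (0,4)=. (2,0)=. (3,0)=. -> step gives (0,2)='*' but target has '.' -> reject
  (0,3)=. (0,4)=. (2,0)=. (3,0)=* -> step gives (0,2)='*' but target has '.' -> reject
  (0,3)=. (0,4)=. (2,0)=* (3,0)=. -> step gives (0,2)='*' but target has '.' -> reject
  (0,3)=. (0,4)=. (2,0)=* (3,0)=* -> step gives (0,2)='*' but target has '.' -> reject
  (0,3)=. (0,4)=* (2,0)=. (3,0)=. -> step gives (0,2)='*' but target has '.' -> reject
  (0,3)=. (0,4)=* (2,0)=. (3,0)=* -> step gives (0,2)='*' but target has '.' -> reject
  (0,3)=. (0,4)=* (2,0)=* (3,0)=. -> step gives (0,2)='*' but target has '.' -> reject
  (0,3)=. (0,4)=* (2,0)=* (3,0)=* -> step gives (0,2)='*' but target has '.' -> reject
  (0,3)=* (0,4)=. (2,0)=. (3,0)=. -> step gives (0,3)='*' but target has '.' -> reject
  (0,3)=* (0,4)=. (2,0)=. (3,0)=* -> step gives (0,3)='*' but target has '.' -> reject
  (0,3)=* (0,4)=. (2,0)=* (3,0)=. -> step gives (0,3)='*' but target has '.' -> reject
  (0,3)=* (0,4)=. (2,0)=* (3,0)=* -> step gives (0,3)='*' but target has '.' -> reject
  (0,3)=* (0,4)=* (2,0)=. (3,0)=. -> step gives (2,1)='*' but target has '.' -> reject
  (0,3)=* (0,4)=* (2,0)=. (3,0)=* -> step reproduces the target at every cell -> ACCEPT
  (0,3)=* (0,4)=* (2,0)=* (3,0)=. -> step gives (4,0)='.' but target has '*' -> reject
  (0,3)=* (0,4)=* (2,0)=* (3,0)=* -> step gives (2,0)='*' but target has '.' -> reject
Unique solution: (0,3)=live, (0,4)=live, (2,0)=dead, (3,0)=live.
Check: live-neighbor counts of every cell in the completed generation 0:
134432
125562
246573
255663
244543
Applying B3/S23 to generation 0 with these counts gives:
.*..*.
.*...*
.....*
*....*
*....*
which matches the target exactly.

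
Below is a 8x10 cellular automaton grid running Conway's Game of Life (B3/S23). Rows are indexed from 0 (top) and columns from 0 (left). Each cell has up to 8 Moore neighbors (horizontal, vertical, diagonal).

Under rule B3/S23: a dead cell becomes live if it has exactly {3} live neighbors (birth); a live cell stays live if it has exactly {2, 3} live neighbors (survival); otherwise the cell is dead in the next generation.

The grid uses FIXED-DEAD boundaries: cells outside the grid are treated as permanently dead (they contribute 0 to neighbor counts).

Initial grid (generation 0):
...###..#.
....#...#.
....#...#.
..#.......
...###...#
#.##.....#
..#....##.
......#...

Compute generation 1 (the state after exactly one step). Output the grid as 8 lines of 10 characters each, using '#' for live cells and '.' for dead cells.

Answer: ...###....
.......###
...#......
.....#....
.#..#.....
.##......#
.###...##.
.......#..

Derivation:
Simulating step by step:
Generation 0 (given above): 21 live cells
Generation 1: 19 live cells
(generation 1 grid is the final answer)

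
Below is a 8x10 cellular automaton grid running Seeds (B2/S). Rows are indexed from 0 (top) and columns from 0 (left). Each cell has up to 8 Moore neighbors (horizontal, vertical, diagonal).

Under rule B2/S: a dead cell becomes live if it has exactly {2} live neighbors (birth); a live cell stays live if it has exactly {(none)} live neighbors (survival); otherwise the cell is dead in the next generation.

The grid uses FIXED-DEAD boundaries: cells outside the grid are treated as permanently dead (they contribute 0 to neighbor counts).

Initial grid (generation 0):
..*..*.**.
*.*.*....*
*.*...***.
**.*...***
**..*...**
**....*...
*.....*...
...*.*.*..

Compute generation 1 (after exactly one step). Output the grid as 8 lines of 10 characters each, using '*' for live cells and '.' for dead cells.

Answer: ....*.*..*
..........
....**....
....**....
...*.**...
..*.....**
..*.*.....
....*.....

Derivation:
Simulating step by step:
Generation 0 (given above): 32 live cells
Generation 1: 16 live cells
(generation 1 grid is the final answer)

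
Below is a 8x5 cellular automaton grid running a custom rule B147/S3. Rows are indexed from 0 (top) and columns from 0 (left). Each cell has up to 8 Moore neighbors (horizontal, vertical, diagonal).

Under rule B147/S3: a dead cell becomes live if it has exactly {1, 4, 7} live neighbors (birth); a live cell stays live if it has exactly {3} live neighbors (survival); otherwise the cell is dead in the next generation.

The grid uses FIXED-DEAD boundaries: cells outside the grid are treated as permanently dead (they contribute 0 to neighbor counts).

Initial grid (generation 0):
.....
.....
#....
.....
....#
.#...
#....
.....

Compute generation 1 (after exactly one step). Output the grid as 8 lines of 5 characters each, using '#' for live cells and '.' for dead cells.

Answer: .....
##...
.#...
##.##
####.
..###
..#..
##...

Derivation:
Simulating step by step:
Generation 0 (given above): 4 live cells
Generation 1: 17 live cells
(generation 1 grid is the final answer)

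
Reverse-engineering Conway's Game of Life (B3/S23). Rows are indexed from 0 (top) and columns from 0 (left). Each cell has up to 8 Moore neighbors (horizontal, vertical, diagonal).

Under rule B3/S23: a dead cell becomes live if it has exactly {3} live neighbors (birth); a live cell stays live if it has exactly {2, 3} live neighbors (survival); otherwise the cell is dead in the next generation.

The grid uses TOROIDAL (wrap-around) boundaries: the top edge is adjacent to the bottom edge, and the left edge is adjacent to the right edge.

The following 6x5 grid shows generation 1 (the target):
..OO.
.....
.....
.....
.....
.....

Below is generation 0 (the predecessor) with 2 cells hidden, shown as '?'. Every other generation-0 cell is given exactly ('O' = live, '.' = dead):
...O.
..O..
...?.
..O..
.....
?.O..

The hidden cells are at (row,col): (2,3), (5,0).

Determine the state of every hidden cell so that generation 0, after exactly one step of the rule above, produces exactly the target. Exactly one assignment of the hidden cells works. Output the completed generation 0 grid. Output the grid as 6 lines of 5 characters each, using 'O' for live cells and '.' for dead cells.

Hidden generation-0 cells (in order): (2,3), (5,0).
A hidden cell only influences target cells in its own 3x3 neighborhood. Try each of the 2^2 = 4 assignments, step the completed generation 0 forward once under B3/S23, and compare with the target:
  (2,3)=. (5,0)=. -> step reproduces the target at every cell -> ACCEPT
  (2,3)=. (5,0)=O -> step gives (0,1)='O' but target has '.' -> reject
  (2,3)=O (5,0)=. -> step gives (1,2)='O' but target has '.' -> reject
  (2,3)=O (5,0)=O -> step gives (0,1)='O' but target has '.' -> reject
Unique solution: (2,3)=dead, (5,0)=dead.
Check: live-neighbor counts of every cell in the completed generation 0:
02321
01121
02220
01010
02220
01121
Applying B3/S23 to generation 0 with these counts gives:
..OO.
.....
.....
.....
.....
.....
which matches the target exactly.

Answer: ...O.
..O..
.....
..O..
.....
..O..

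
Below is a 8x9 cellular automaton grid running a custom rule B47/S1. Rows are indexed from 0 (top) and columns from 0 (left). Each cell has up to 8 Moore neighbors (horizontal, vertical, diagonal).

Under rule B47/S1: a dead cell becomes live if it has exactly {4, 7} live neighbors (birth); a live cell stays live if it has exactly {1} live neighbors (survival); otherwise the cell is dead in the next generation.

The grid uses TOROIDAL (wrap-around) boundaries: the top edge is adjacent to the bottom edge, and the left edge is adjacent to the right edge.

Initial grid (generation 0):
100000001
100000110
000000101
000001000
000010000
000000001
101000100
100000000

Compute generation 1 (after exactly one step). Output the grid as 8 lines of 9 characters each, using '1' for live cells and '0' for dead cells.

Simulating step by step:
Generation 0 (given above): 14 live cells
Generation 1: 5 live cells
(generation 1 grid is the final answer)

Answer: 000000000
000000000
000000010
000000000
000010000
000000001
000000000
010000001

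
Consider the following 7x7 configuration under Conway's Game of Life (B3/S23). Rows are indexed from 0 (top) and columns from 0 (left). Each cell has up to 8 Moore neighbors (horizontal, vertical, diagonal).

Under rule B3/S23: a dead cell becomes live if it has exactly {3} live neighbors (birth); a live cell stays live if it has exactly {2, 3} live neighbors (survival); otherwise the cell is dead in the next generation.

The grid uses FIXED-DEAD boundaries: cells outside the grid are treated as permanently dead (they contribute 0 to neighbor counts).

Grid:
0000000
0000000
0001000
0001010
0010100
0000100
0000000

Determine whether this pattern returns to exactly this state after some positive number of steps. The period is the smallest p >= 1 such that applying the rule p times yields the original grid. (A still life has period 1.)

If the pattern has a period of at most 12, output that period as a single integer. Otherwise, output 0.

Simulating and comparing each generation to the original:
Gen 0 (original, given above): 6 live cells
Gen 1: 6 live cells, differs from original
Gen 2: 6 live cells, MATCHES original -> period = 2

Answer: 2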